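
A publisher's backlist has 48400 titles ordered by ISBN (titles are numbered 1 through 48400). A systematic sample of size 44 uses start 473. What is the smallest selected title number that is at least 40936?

k = 48400/44 = 1100
Steps past start: ⌈(40936 − 473)/1100⌉ = ⌈40463/1100⌉ = 37
Selected title: 473 + 37×1100 = 41173

41173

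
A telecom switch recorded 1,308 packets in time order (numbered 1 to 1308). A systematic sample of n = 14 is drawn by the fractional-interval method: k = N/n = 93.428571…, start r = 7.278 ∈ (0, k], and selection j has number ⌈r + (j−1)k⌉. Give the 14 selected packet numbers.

8, 101, 195, 288, 381, 475, 568, 662, 755, 849, 942, 1035, 1129, 1222

j=1: r + 0k = 7.278 → ⌈·⌉ = 8
j=2: r + 1k = 100.706571… → ⌈·⌉ = 101
j=3: r + 2k = 194.135142… → ⌈·⌉ = 195
j=4: r + 3k = 287.563714… → ⌈·⌉ = 288
j=5: r + 4k = 380.992285… → ⌈·⌉ = 381
j=6: r + 5k = 474.420857… → ⌈·⌉ = 475
j=7: r + 6k = 567.849428… → ⌈·⌉ = 568
j=8: r + 7k = 661.278 → ⌈·⌉ = 662
j=9: r + 8k = 754.706571… → ⌈·⌉ = 755
j=10: r + 9k = 848.135142… → ⌈·⌉ = 849
j=11: r + 10k = 941.563714… → ⌈·⌉ = 942
j=12: r + 11k = 1034.992285… → ⌈·⌉ = 1035
j=13: r + 12k = 1128.420857… → ⌈·⌉ = 1129
j=14: r + 13k = 1221.849428… → ⌈·⌉ = 1222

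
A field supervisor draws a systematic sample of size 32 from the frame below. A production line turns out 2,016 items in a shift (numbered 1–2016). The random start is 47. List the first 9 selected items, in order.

k = N/n = 2016/32 = 63
item 1: 47
item 2: 47 + 63 = 110
item 3: 110 + 63 = 173
item 4: 173 + 63 = 236
item 5: 236 + 63 = 299
item 6: 299 + 63 = 362
item 7: 362 + 63 = 425
item 8: 425 + 63 = 488
item 9: 488 + 63 = 551

47, 110, 173, 236, 299, 362, 425, 488, 551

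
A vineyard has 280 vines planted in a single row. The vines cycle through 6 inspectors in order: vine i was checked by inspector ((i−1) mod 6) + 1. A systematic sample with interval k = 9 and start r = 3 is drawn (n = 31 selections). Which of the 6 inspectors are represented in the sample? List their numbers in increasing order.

3, 6

Consecutive selections differ by k = 9, so their inspector numbers differ by 9 mod 6 = 3.
gcd(9, 6) = 3, so the sample visits 6/3 = 2 distinct residues mod 6.
Start 3 is inspector 3; the inspectors hit are 3, 6.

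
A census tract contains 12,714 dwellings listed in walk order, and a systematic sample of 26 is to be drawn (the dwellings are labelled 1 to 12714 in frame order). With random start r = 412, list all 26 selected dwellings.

412, 901, 1390, 1879, 2368, 2857, 3346, 3835, 4324, 4813, 5302, 5791, 6280, 6769, 7258, 7747, 8236, 8725, 9214, 9703, 10192, 10681, 11170, 11659, 12148, 12637

k = N/n = 12714/26 = 489
dwelling 1: 412
dwelling 2: 412 + 489 = 901
dwelling 3: 901 + 489 = 1390
dwelling 4: 1390 + 489 = 1879
dwelling 5: 1879 + 489 = 2368
dwelling 6: 2368 + 489 = 2857
dwelling 7: 2857 + 489 = 3346
dwelling 8: 3346 + 489 = 3835
dwelling 9: 3835 + 489 = 4324
dwelling 10: 4324 + 489 = 4813
dwelling 11: 4813 + 489 = 5302
dwelling 12: 5302 + 489 = 5791
dwelling 13: 5791 + 489 = 6280
dwelling 14: 6280 + 489 = 6769
dwelling 15: 6769 + 489 = 7258
dwelling 16: 7258 + 489 = 7747
dwelling 17: 7747 + 489 = 8236
dwelling 18: 8236 + 489 = 8725
dwelling 19: 8725 + 489 = 9214
dwelling 20: 9214 + 489 = 9703
dwelling 21: 9703 + 489 = 10192
dwelling 22: 10192 + 489 = 10681
dwelling 23: 10681 + 489 = 11170
dwelling 24: 11170 + 489 = 11659
dwelling 25: 11659 + 489 = 12148
dwelling 26: 12148 + 489 = 12637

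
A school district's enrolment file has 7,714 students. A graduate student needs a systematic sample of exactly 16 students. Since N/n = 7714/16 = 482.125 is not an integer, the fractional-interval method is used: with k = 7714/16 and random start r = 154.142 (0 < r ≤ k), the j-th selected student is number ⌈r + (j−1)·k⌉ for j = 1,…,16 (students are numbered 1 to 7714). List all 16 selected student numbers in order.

j=1: r + 0k = 154.142 → ⌈·⌉ = 155
j=2: r + 1k = 636.267 → ⌈·⌉ = 637
j=3: r + 2k = 1118.392 → ⌈·⌉ = 1119
j=4: r + 3k = 1600.517 → ⌈·⌉ = 1601
j=5: r + 4k = 2082.642 → ⌈·⌉ = 2083
j=6: r + 5k = 2564.767 → ⌈·⌉ = 2565
j=7: r + 6k = 3046.892 → ⌈·⌉ = 3047
j=8: r + 7k = 3529.017 → ⌈·⌉ = 3530
j=9: r + 8k = 4011.142 → ⌈·⌉ = 4012
j=10: r + 9k = 4493.267 → ⌈·⌉ = 4494
j=11: r + 10k = 4975.392 → ⌈·⌉ = 4976
j=12: r + 11k = 5457.517 → ⌈·⌉ = 5458
j=13: r + 12k = 5939.642 → ⌈·⌉ = 5940
j=14: r + 13k = 6421.767 → ⌈·⌉ = 6422
j=15: r + 14k = 6903.892 → ⌈·⌉ = 6904
j=16: r + 15k = 7386.017 → ⌈·⌉ = 7387

155, 637, 1119, 1601, 2083, 2565, 3047, 3530, 4012, 4494, 4976, 5458, 5940, 6422, 6904, 7387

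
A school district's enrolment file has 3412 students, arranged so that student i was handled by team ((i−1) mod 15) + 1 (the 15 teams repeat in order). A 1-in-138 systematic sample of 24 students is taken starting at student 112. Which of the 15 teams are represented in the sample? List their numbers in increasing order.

Consecutive selections differ by k = 138, so their team numbers differ by 138 mod 15 = 3.
gcd(138, 15) = 3, so the sample visits 15/3 = 5 distinct residues mod 15.
Start 112 is team 7; the teams hit are 1, 4, 7, 10, 13.

1, 4, 7, 10, 13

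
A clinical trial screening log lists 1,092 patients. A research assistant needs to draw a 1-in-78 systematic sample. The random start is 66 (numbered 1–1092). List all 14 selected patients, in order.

patient 1: 66
patient 2: 66 + 78 = 144
patient 3: 144 + 78 = 222
patient 4: 222 + 78 = 300
patient 5: 300 + 78 = 378
patient 6: 378 + 78 = 456
patient 7: 456 + 78 = 534
patient 8: 534 + 78 = 612
patient 9: 612 + 78 = 690
patient 10: 690 + 78 = 768
patient 11: 768 + 78 = 846
patient 12: 846 + 78 = 924
patient 13: 924 + 78 = 1002
patient 14: 1002 + 78 = 1080

66, 144, 222, 300, 378, 456, 534, 612, 690, 768, 846, 924, 1002, 1080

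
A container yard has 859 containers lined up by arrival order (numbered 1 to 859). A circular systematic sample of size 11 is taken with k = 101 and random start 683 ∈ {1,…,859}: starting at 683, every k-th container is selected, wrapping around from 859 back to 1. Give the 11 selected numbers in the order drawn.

683, 784, 26, 127, 228, 329, 430, 531, 632, 733, 834

Selection 1: 683
Selection 2: 683 + 101 = 784
Selection 3: 784 + 101 = 885 → 885 − 859 = 26
Selection 4: 26 + 101 = 127
Selection 5: 127 + 101 = 228
Selection 6: 228 + 101 = 329
Selection 7: 329 + 101 = 430
Selection 8: 430 + 101 = 531
Selection 9: 531 + 101 = 632
Selection 10: 632 + 101 = 733
Selection 11: 733 + 101 = 834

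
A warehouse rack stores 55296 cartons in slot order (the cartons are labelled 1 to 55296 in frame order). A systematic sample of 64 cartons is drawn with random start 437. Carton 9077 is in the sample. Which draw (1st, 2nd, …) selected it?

k = 55296/64 = 864
position = (9077 − 437)/864 + 1 = 8640/864 + 1 = 10 + 1 = 11

11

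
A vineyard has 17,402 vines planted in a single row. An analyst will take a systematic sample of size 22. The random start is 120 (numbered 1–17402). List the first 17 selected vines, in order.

120, 911, 1702, 2493, 3284, 4075, 4866, 5657, 6448, 7239, 8030, 8821, 9612, 10403, 11194, 11985, 12776

k = N/n = 17402/22 = 791
vine 1: 120
vine 2: 120 + 791 = 911
vine 3: 911 + 791 = 1702
vine 4: 1702 + 791 = 2493
vine 5: 2493 + 791 = 3284
vine 6: 3284 + 791 = 4075
vine 7: 4075 + 791 = 4866
vine 8: 4866 + 791 = 5657
vine 9: 5657 + 791 = 6448
vine 10: 6448 + 791 = 7239
vine 11: 7239 + 791 = 8030
vine 12: 8030 + 791 = 8821
vine 13: 8821 + 791 = 9612
vine 14: 9612 + 791 = 10403
vine 15: 10403 + 791 = 11194
vine 16: 11194 + 791 = 11985
vine 17: 11985 + 791 = 12776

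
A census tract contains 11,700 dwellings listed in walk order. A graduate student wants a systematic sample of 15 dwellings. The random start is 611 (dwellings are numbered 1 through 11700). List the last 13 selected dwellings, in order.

k = N/n = 11700/15 = 780
3rd selection = 611 + 2×780 = 2171
4th: 2171 + 780 = 2951
5th: 2951 + 780 = 3731
6th: 3731 + 780 = 4511
7th: 4511 + 780 = 5291
8th: 5291 + 780 = 6071
9th: 6071 + 780 = 6851
10th: 6851 + 780 = 7631
11th: 7631 + 780 = 8411
12th: 8411 + 780 = 9191
13th: 9191 + 780 = 9971
14th: 9971 + 780 = 10751
15th: 10751 + 780 = 11531

2171, 2951, 3731, 4511, 5291, 6071, 6851, 7631, 8411, 9191, 9971, 10751, 11531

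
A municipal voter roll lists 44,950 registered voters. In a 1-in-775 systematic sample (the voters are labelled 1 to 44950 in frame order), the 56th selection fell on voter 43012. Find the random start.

387

k = 775
r = 43012 − (56−1)×775 = 43012 − 42625 = 387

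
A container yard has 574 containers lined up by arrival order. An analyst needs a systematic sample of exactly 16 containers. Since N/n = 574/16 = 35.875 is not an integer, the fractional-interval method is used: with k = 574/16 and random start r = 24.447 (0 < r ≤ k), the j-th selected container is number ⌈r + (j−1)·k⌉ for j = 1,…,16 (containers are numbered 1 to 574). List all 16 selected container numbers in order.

25, 61, 97, 133, 168, 204, 240, 276, 312, 348, 384, 420, 455, 491, 527, 563

j=1: r + 0k = 24.447 → ⌈·⌉ = 25
j=2: r + 1k = 60.322 → ⌈·⌉ = 61
j=3: r + 2k = 96.197 → ⌈·⌉ = 97
j=4: r + 3k = 132.072 → ⌈·⌉ = 133
j=5: r + 4k = 167.947 → ⌈·⌉ = 168
j=6: r + 5k = 203.822 → ⌈·⌉ = 204
j=7: r + 6k = 239.697 → ⌈·⌉ = 240
j=8: r + 7k = 275.572 → ⌈·⌉ = 276
j=9: r + 8k = 311.447 → ⌈·⌉ = 312
j=10: r + 9k = 347.322 → ⌈·⌉ = 348
j=11: r + 10k = 383.197 → ⌈·⌉ = 384
j=12: r + 11k = 419.072 → ⌈·⌉ = 420
j=13: r + 12k = 454.947 → ⌈·⌉ = 455
j=14: r + 13k = 490.822 → ⌈·⌉ = 491
j=15: r + 14k = 526.697 → ⌈·⌉ = 527
j=16: r + 15k = 562.572 → ⌈·⌉ = 563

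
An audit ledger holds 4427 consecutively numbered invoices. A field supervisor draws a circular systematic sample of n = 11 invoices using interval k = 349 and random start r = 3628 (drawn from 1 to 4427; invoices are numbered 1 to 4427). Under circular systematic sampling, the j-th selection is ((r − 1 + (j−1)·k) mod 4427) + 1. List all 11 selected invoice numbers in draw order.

3628, 3977, 4326, 248, 597, 946, 1295, 1644, 1993, 2342, 2691

Selection 1: 3628
Selection 2: 3628 + 349 = 3977
Selection 3: 3977 + 349 = 4326
Selection 4: 4326 + 349 = 4675 → 4675 − 4427 = 248
Selection 5: 248 + 349 = 597
Selection 6: 597 + 349 = 946
Selection 7: 946 + 349 = 1295
Selection 8: 1295 + 349 = 1644
Selection 9: 1644 + 349 = 1993
Selection 10: 1993 + 349 = 2342
Selection 11: 2342 + 349 = 2691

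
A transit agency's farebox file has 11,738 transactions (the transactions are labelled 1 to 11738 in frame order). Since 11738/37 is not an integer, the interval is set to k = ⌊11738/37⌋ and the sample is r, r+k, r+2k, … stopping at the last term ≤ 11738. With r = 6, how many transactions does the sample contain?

38

k = ⌊11738/37⌋ = 317
Achieved size = ⌊(11738 − 6)/317⌋ + 1 = ⌊11732/317⌋ + 1 = 37 + 1 = 38
(last selection: 6 + 37×317 = 11735 ≤ 11738; next would be 12052 > 11738)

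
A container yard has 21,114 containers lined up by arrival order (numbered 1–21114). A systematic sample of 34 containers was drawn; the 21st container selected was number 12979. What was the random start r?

k = 21114/34 = 621
r = 12979 − (21−1)×621 = 12979 − 12420 = 559

559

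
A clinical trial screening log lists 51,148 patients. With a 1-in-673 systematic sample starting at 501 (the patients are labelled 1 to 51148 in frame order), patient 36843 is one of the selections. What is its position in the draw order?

55

k = 673
position = (36843 − 501)/673 + 1 = 36342/673 + 1 = 54 + 1 = 55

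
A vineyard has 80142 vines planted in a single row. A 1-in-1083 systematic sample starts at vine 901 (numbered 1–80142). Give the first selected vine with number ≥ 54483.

55051

k = 1083
Steps past start: ⌈(54483 − 901)/1083⌉ = ⌈53582/1083⌉ = 50
Selected vine: 901 + 50×1083 = 55051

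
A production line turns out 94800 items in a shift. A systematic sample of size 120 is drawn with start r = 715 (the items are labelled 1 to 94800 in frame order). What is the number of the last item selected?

94725

k = 94800/120 = 790
120th selection = r + (120−1)·k = 715 + 119×790 = 715 + 94010 = 94725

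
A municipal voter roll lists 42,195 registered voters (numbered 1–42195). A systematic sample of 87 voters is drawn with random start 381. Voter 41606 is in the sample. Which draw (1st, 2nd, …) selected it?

86

k = 42195/87 = 485
position = (41606 − 381)/485 + 1 = 41225/485 + 1 = 85 + 1 = 86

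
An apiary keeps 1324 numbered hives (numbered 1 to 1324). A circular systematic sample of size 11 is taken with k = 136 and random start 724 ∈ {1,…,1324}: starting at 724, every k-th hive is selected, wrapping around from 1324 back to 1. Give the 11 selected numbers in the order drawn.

724, 860, 996, 1132, 1268, 80, 216, 352, 488, 624, 760

Selection 1: 724
Selection 2: 724 + 136 = 860
Selection 3: 860 + 136 = 996
Selection 4: 996 + 136 = 1132
Selection 5: 1132 + 136 = 1268
Selection 6: 1268 + 136 = 1404 → 1404 − 1324 = 80
Selection 7: 80 + 136 = 216
Selection 8: 216 + 136 = 352
Selection 9: 352 + 136 = 488
Selection 10: 488 + 136 = 624
Selection 11: 624 + 136 = 760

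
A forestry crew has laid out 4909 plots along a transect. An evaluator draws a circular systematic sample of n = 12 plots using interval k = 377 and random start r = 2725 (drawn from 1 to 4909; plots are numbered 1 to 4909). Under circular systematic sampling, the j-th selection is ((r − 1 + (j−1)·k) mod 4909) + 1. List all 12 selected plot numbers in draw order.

2725, 3102, 3479, 3856, 4233, 4610, 78, 455, 832, 1209, 1586, 1963

Selection 1: 2725
Selection 2: 2725 + 377 = 3102
Selection 3: 3102 + 377 = 3479
Selection 4: 3479 + 377 = 3856
Selection 5: 3856 + 377 = 4233
Selection 6: 4233 + 377 = 4610
Selection 7: 4610 + 377 = 4987 → 4987 − 4909 = 78
Selection 8: 78 + 377 = 455
Selection 9: 455 + 377 = 832
Selection 10: 832 + 377 = 1209
Selection 11: 1209 + 377 = 1586
Selection 12: 1586 + 377 = 1963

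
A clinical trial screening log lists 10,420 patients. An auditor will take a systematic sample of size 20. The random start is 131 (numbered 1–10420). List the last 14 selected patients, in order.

k = N/n = 10420/20 = 521
7th selection = 131 + 6×521 = 3257
8th: 3257 + 521 = 3778
9th: 3778 + 521 = 4299
10th: 4299 + 521 = 4820
11th: 4820 + 521 = 5341
12th: 5341 + 521 = 5862
13th: 5862 + 521 = 6383
14th: 6383 + 521 = 6904
15th: 6904 + 521 = 7425
16th: 7425 + 521 = 7946
17th: 7946 + 521 = 8467
18th: 8467 + 521 = 8988
19th: 8988 + 521 = 9509
20th: 9509 + 521 = 10030

3257, 3778, 4299, 4820, 5341, 5862, 6383, 6904, 7425, 7946, 8467, 8988, 9509, 10030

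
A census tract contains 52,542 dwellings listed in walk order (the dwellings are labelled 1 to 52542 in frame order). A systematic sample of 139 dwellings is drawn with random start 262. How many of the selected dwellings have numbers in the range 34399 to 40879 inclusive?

k = 52542/139 = 378
First selection ≥ 34399: 262 + ⌈(34399−262)/378⌉·378 = 262 + 91×378 = 34660
Last selection ≤ 40879: 262 + ⌊(40879−262)/378⌋·378 = 262 + 107×378 = 40708
Count = 107 − 91 + 1 = 17

17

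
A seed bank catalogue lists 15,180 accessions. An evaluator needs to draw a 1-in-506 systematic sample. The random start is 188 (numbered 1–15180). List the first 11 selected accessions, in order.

188, 694, 1200, 1706, 2212, 2718, 3224, 3730, 4236, 4742, 5248

accession 1: 188
accession 2: 188 + 506 = 694
accession 3: 694 + 506 = 1200
accession 4: 1200 + 506 = 1706
accession 5: 1706 + 506 = 2212
accession 6: 2212 + 506 = 2718
accession 7: 2718 + 506 = 3224
accession 8: 3224 + 506 = 3730
accession 9: 3730 + 506 = 4236
accession 10: 4236 + 506 = 4742
accession 11: 4742 + 506 = 5248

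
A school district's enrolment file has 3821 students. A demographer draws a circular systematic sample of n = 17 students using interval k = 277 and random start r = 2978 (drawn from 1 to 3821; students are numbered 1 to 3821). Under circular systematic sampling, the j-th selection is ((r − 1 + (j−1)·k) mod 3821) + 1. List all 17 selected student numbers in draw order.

2978, 3255, 3532, 3809, 265, 542, 819, 1096, 1373, 1650, 1927, 2204, 2481, 2758, 3035, 3312, 3589

Selection 1: 2978
Selection 2: 2978 + 277 = 3255
Selection 3: 3255 + 277 = 3532
Selection 4: 3532 + 277 = 3809
Selection 5: 3809 + 277 = 4086 → 4086 − 3821 = 265
Selection 6: 265 + 277 = 542
Selection 7: 542 + 277 = 819
Selection 8: 819 + 277 = 1096
Selection 9: 1096 + 277 = 1373
Selection 10: 1373 + 277 = 1650
Selection 11: 1650 + 277 = 1927
Selection 12: 1927 + 277 = 2204
Selection 13: 2204 + 277 = 2481
Selection 14: 2481 + 277 = 2758
Selection 15: 2758 + 277 = 3035
Selection 16: 3035 + 277 = 3312
Selection 17: 3312 + 277 = 3589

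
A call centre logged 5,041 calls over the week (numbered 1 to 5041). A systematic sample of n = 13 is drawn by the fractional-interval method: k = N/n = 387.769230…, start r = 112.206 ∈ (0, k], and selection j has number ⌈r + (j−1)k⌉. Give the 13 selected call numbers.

113, 500, 888, 1276, 1664, 2052, 2439, 2827, 3215, 3603, 3990, 4378, 4766

j=1: r + 0k = 112.206 → ⌈·⌉ = 113
j=2: r + 1k = 499.975230… → ⌈·⌉ = 500
j=3: r + 2k = 887.744461… → ⌈·⌉ = 888
j=4: r + 3k = 1275.513692… → ⌈·⌉ = 1276
j=5: r + 4k = 1663.282923… → ⌈·⌉ = 1664
j=6: r + 5k = 2051.052153… → ⌈·⌉ = 2052
j=7: r + 6k = 2438.821384… → ⌈·⌉ = 2439
j=8: r + 7k = 2826.590615… → ⌈·⌉ = 2827
j=9: r + 8k = 3214.359846… → ⌈·⌉ = 3215
j=10: r + 9k = 3602.129076… → ⌈·⌉ = 3603
j=11: r + 10k = 3989.898307… → ⌈·⌉ = 3990
j=12: r + 11k = 4377.667538… → ⌈·⌉ = 4378
j=13: r + 12k = 4765.436769… → ⌈·⌉ = 4766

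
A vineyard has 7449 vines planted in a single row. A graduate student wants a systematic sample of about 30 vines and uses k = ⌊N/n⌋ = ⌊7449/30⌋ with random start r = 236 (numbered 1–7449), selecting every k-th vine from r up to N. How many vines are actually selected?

30

k = ⌊7449/30⌋ = 248
Achieved size = ⌊(7449 − 236)/248⌋ + 1 = ⌊7213/248⌋ + 1 = 29 + 1 = 30
(last selection: 236 + 29×248 = 7428 ≤ 7449; next would be 7676 > 7449)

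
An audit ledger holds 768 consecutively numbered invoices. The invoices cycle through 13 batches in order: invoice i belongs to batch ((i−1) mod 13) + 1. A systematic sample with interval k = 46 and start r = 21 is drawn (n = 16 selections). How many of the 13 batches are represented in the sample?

13

Consecutive selections differ by k = 46, so their batch numbers differ by 46 mod 13 = 7.
gcd(46, 13) = 1, so the sample visits 13/1 = 13 distinct residues mod 13.
Start 21 is batch 8; the batches hit are 1, 2, 3, 4, 5, 6, 7, 8, 9, 10, 11, 12, 13.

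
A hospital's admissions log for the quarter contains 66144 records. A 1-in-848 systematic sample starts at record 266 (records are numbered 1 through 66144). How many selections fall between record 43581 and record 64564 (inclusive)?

24

k = 848
First selection ≥ 43581: 266 + ⌈(43581−266)/848⌉·848 = 266 + 52×848 = 44362
Last selection ≤ 64564: 266 + ⌊(64564−266)/848⌋·848 = 266 + 75×848 = 63866
Count = 75 − 52 + 1 = 24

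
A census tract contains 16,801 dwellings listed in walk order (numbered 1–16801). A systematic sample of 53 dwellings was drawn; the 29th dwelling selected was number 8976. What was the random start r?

100

k = 16801/53 = 317
r = 8976 − (29−1)×317 = 8976 − 8876 = 100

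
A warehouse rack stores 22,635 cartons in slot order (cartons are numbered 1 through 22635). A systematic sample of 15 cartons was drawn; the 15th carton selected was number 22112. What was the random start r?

k = 22635/15 = 1509
r = 22112 − (15−1)×1509 = 22112 − 21126 = 986

986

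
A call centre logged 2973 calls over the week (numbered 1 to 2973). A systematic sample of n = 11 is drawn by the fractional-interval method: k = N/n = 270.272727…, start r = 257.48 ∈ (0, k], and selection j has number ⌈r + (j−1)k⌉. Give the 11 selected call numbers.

j=1: r + 0k = 257.48 → ⌈·⌉ = 258
j=2: r + 1k = 527.752727… → ⌈·⌉ = 528
j=3: r + 2k = 798.025454… → ⌈·⌉ = 799
j=4: r + 3k = 1068.298181… → ⌈·⌉ = 1069
j=5: r + 4k = 1338.570909… → ⌈·⌉ = 1339
j=6: r + 5k = 1608.843636… → ⌈·⌉ = 1609
j=7: r + 6k = 1879.116363… → ⌈·⌉ = 1880
j=8: r + 7k = 2149.389090… → ⌈·⌉ = 2150
j=9: r + 8k = 2419.661818… → ⌈·⌉ = 2420
j=10: r + 9k = 2689.934545… → ⌈·⌉ = 2690
j=11: r + 10k = 2960.207272… → ⌈·⌉ = 2961

258, 528, 799, 1069, 1339, 1609, 1880, 2150, 2420, 2690, 2961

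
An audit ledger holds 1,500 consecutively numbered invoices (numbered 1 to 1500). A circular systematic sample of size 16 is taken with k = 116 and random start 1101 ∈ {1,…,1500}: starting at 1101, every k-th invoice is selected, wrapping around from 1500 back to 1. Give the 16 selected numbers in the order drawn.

Selection 1: 1101
Selection 2: 1101 + 116 = 1217
Selection 3: 1217 + 116 = 1333
Selection 4: 1333 + 116 = 1449
Selection 5: 1449 + 116 = 1565 → 1565 − 1500 = 65
Selection 6: 65 + 116 = 181
Selection 7: 181 + 116 = 297
Selection 8: 297 + 116 = 413
Selection 9: 413 + 116 = 529
Selection 10: 529 + 116 = 645
Selection 11: 645 + 116 = 761
Selection 12: 761 + 116 = 877
Selection 13: 877 + 116 = 993
Selection 14: 993 + 116 = 1109
Selection 15: 1109 + 116 = 1225
Selection 16: 1225 + 116 = 1341

1101, 1217, 1333, 1449, 65, 181, 297, 413, 529, 645, 761, 877, 993, 1109, 1225, 1341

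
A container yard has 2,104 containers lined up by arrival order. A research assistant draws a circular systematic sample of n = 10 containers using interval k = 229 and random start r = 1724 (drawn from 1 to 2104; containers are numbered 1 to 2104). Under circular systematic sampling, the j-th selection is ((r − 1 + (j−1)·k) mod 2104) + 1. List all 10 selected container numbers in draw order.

1724, 1953, 78, 307, 536, 765, 994, 1223, 1452, 1681

Selection 1: 1724
Selection 2: 1724 + 229 = 1953
Selection 3: 1953 + 229 = 2182 → 2182 − 2104 = 78
Selection 4: 78 + 229 = 307
Selection 5: 307 + 229 = 536
Selection 6: 536 + 229 = 765
Selection 7: 765 + 229 = 994
Selection 8: 994 + 229 = 1223
Selection 9: 1223 + 229 = 1452
Selection 10: 1452 + 229 = 1681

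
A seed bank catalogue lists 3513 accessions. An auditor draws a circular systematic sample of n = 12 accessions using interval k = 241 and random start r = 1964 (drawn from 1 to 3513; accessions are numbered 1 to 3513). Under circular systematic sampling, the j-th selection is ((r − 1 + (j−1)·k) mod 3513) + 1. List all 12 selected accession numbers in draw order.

1964, 2205, 2446, 2687, 2928, 3169, 3410, 138, 379, 620, 861, 1102

Selection 1: 1964
Selection 2: 1964 + 241 = 2205
Selection 3: 2205 + 241 = 2446
Selection 4: 2446 + 241 = 2687
Selection 5: 2687 + 241 = 2928
Selection 6: 2928 + 241 = 3169
Selection 7: 3169 + 241 = 3410
Selection 8: 3410 + 241 = 3651 → 3651 − 3513 = 138
Selection 9: 138 + 241 = 379
Selection 10: 379 + 241 = 620
Selection 11: 620 + 241 = 861
Selection 12: 861 + 241 = 1102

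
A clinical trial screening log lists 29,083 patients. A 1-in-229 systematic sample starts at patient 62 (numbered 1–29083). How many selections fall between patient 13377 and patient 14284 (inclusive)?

k = 229
First selection ≥ 13377: 62 + ⌈(13377−62)/229⌉·229 = 62 + 59×229 = 13573
Last selection ≤ 14284: 62 + ⌊(14284−62)/229⌋·229 = 62 + 62×229 = 14260
Count = 62 − 59 + 1 = 4

4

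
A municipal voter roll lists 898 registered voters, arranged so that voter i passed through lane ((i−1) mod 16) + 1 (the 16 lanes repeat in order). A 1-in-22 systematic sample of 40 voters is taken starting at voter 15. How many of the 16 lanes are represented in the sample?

8

Consecutive selections differ by k = 22, so their lane numbers differ by 22 mod 16 = 6.
gcd(22, 16) = 2, so the sample visits 16/2 = 8 distinct residues mod 16.
Start 15 is lane 15; the lanes hit are 1, 3, 5, 7, 9, 11, 13, 15.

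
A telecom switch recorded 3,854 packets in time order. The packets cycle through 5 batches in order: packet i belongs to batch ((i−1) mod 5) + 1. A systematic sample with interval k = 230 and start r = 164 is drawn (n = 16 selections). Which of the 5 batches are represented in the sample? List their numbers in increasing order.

Consecutive selections differ by k = 230, so their batch numbers differ by 230 mod 5 = 0.
gcd(230, 5) = 5, so the sample visits 5/5 = 1 distinct residues mod 5.
Start 164 is batch 4; the batches hit are 4.

4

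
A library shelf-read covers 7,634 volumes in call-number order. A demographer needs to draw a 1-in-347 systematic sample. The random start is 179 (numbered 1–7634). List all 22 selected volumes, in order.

volume 1: 179
volume 2: 179 + 347 = 526
volume 3: 526 + 347 = 873
volume 4: 873 + 347 = 1220
volume 5: 1220 + 347 = 1567
volume 6: 1567 + 347 = 1914
volume 7: 1914 + 347 = 2261
volume 8: 2261 + 347 = 2608
volume 9: 2608 + 347 = 2955
volume 10: 2955 + 347 = 3302
volume 11: 3302 + 347 = 3649
volume 12: 3649 + 347 = 3996
volume 13: 3996 + 347 = 4343
volume 14: 4343 + 347 = 4690
volume 15: 4690 + 347 = 5037
volume 16: 5037 + 347 = 5384
volume 17: 5384 + 347 = 5731
volume 18: 5731 + 347 = 6078
volume 19: 6078 + 347 = 6425
volume 20: 6425 + 347 = 6772
volume 21: 6772 + 347 = 7119
volume 22: 7119 + 347 = 7466

179, 526, 873, 1220, 1567, 1914, 2261, 2608, 2955, 3302, 3649, 3996, 4343, 4690, 5037, 5384, 5731, 6078, 6425, 6772, 7119, 7466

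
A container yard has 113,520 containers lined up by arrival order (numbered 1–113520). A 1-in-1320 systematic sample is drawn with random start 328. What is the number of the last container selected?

k = 1320
86th selection = r + (86−1)·k = 328 + 85×1320 = 328 + 112200 = 112528

112528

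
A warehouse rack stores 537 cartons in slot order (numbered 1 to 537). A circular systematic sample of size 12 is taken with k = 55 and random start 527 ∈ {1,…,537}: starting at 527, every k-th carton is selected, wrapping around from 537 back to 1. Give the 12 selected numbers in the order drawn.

527, 45, 100, 155, 210, 265, 320, 375, 430, 485, 3, 58

Selection 1: 527
Selection 2: 527 + 55 = 582 → 582 − 537 = 45
Selection 3: 45 + 55 = 100
Selection 4: 100 + 55 = 155
Selection 5: 155 + 55 = 210
Selection 6: 210 + 55 = 265
Selection 7: 265 + 55 = 320
Selection 8: 320 + 55 = 375
Selection 9: 375 + 55 = 430
Selection 10: 430 + 55 = 485
Selection 11: 485 + 55 = 540 → 540 − 537 = 3
Selection 12: 3 + 55 = 58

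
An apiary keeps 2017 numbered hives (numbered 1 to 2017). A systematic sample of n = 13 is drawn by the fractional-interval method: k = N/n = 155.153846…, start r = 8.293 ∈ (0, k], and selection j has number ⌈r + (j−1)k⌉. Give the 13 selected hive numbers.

9, 164, 319, 474, 629, 785, 940, 1095, 1250, 1405, 1560, 1715, 1871

j=1: r + 0k = 8.293 → ⌈·⌉ = 9
j=2: r + 1k = 163.446846… → ⌈·⌉ = 164
j=3: r + 2k = 318.600692… → ⌈·⌉ = 319
j=4: r + 3k = 473.754538… → ⌈·⌉ = 474
j=5: r + 4k = 628.908384… → ⌈·⌉ = 629
j=6: r + 5k = 784.062230… → ⌈·⌉ = 785
j=7: r + 6k = 939.216076… → ⌈·⌉ = 940
j=8: r + 7k = 1094.369923… → ⌈·⌉ = 1095
j=9: r + 8k = 1249.523769… → ⌈·⌉ = 1250
j=10: r + 9k = 1404.677615… → ⌈·⌉ = 1405
j=11: r + 10k = 1559.831461… → ⌈·⌉ = 1560
j=12: r + 11k = 1714.985307… → ⌈·⌉ = 1715
j=13: r + 12k = 1870.139153… → ⌈·⌉ = 1871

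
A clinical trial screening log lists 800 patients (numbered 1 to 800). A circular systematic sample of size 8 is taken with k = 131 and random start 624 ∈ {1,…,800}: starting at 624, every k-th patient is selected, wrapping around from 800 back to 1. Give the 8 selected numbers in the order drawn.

624, 755, 86, 217, 348, 479, 610, 741

Selection 1: 624
Selection 2: 624 + 131 = 755
Selection 3: 755 + 131 = 886 → 886 − 800 = 86
Selection 4: 86 + 131 = 217
Selection 5: 217 + 131 = 348
Selection 6: 348 + 131 = 479
Selection 7: 479 + 131 = 610
Selection 8: 610 + 131 = 741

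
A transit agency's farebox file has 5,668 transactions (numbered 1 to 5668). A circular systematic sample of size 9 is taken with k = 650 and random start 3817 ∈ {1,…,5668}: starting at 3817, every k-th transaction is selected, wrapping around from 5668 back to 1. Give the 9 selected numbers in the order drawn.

Selection 1: 3817
Selection 2: 3817 + 650 = 4467
Selection 3: 4467 + 650 = 5117
Selection 4: 5117 + 650 = 5767 → 5767 − 5668 = 99
Selection 5: 99 + 650 = 749
Selection 6: 749 + 650 = 1399
Selection 7: 1399 + 650 = 2049
Selection 8: 2049 + 650 = 2699
Selection 9: 2699 + 650 = 3349

3817, 4467, 5117, 99, 749, 1399, 2049, 2699, 3349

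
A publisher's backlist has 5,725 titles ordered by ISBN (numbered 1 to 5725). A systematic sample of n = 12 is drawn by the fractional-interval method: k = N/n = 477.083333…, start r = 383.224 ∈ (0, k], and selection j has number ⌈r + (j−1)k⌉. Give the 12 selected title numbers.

384, 861, 1338, 1815, 2292, 2769, 3246, 3723, 4200, 4677, 5155, 5632

j=1: r + 0k = 383.224 → ⌈·⌉ = 384
j=2: r + 1k = 860.307333… → ⌈·⌉ = 861
j=3: r + 2k = 1337.390666… → ⌈·⌉ = 1338
j=4: r + 3k = 1814.474 → ⌈·⌉ = 1815
j=5: r + 4k = 2291.557333… → ⌈·⌉ = 2292
j=6: r + 5k = 2768.640666… → ⌈·⌉ = 2769
j=7: r + 6k = 3245.724 → ⌈·⌉ = 3246
j=8: r + 7k = 3722.807333… → ⌈·⌉ = 3723
j=9: r + 8k = 4199.890666… → ⌈·⌉ = 4200
j=10: r + 9k = 4676.974 → ⌈·⌉ = 4677
j=11: r + 10k = 5154.057333… → ⌈·⌉ = 5155
j=12: r + 11k = 5631.140666… → ⌈·⌉ = 5632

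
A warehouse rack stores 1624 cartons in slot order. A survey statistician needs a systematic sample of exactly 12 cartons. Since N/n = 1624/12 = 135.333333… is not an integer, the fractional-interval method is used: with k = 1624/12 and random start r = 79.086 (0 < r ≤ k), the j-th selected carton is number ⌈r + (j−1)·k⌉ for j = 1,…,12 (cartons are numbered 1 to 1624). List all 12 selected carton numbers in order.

j=1: r + 0k = 79.086 → ⌈·⌉ = 80
j=2: r + 1k = 214.419333… → ⌈·⌉ = 215
j=3: r + 2k = 349.752666… → ⌈·⌉ = 350
j=4: r + 3k = 485.086 → ⌈·⌉ = 486
j=5: r + 4k = 620.419333… → ⌈·⌉ = 621
j=6: r + 5k = 755.752666… → ⌈·⌉ = 756
j=7: r + 6k = 891.086 → ⌈·⌉ = 892
j=8: r + 7k = 1026.419333… → ⌈·⌉ = 1027
j=9: r + 8k = 1161.752666… → ⌈·⌉ = 1162
j=10: r + 9k = 1297.086 → ⌈·⌉ = 1298
j=11: r + 10k = 1432.419333… → ⌈·⌉ = 1433
j=12: r + 11k = 1567.752666… → ⌈·⌉ = 1568

80, 215, 350, 486, 621, 756, 892, 1027, 1162, 1298, 1433, 1568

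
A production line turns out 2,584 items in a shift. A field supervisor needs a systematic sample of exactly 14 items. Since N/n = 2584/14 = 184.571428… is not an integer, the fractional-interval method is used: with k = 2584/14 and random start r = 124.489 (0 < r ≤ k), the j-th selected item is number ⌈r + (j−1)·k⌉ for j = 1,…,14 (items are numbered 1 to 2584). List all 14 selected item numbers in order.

j=1: r + 0k = 124.489 → ⌈·⌉ = 125
j=2: r + 1k = 309.060428… → ⌈·⌉ = 310
j=3: r + 2k = 493.631857… → ⌈·⌉ = 494
j=4: r + 3k = 678.203285… → ⌈·⌉ = 679
j=5: r + 4k = 862.774714… → ⌈·⌉ = 863
j=6: r + 5k = 1047.346142… → ⌈·⌉ = 1048
j=7: r + 6k = 1231.917571… → ⌈·⌉ = 1232
j=8: r + 7k = 1416.489 → ⌈·⌉ = 1417
j=9: r + 8k = 1601.060428… → ⌈·⌉ = 1602
j=10: r + 9k = 1785.631857… → ⌈·⌉ = 1786
j=11: r + 10k = 1970.203285… → ⌈·⌉ = 1971
j=12: r + 11k = 2154.774714… → ⌈·⌉ = 2155
j=13: r + 12k = 2339.346142… → ⌈·⌉ = 2340
j=14: r + 13k = 2523.917571… → ⌈·⌉ = 2524

125, 310, 494, 679, 863, 1048, 1232, 1417, 1602, 1786, 1971, 2155, 2340, 2524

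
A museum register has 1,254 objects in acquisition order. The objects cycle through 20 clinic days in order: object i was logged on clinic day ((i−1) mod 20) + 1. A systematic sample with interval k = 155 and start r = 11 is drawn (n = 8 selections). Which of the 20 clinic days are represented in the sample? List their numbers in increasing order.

Consecutive selections differ by k = 155, so their clinic day numbers differ by 155 mod 20 = 15.
gcd(155, 20) = 5, so the sample visits 20/5 = 4 distinct residues mod 20.
Start 11 is clinic day 11; the clinic days hit are 1, 6, 11, 16.

1, 6, 11, 16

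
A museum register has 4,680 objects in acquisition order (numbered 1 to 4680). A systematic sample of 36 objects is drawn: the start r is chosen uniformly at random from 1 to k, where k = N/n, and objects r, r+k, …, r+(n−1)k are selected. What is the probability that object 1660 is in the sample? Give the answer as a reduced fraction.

1/130

k = 4680/36 = 130.
Object 1660 is selected iff r ≡ 1660 (mod 130); exactly one such r in {1,…,130}.
Inclusion probability = 1/130.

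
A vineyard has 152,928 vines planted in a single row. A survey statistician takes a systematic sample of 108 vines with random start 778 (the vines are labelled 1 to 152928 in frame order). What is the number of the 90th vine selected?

k = 152928/108 = 1416
90th selection = r + (90−1)·k = 778 + 89×1416 = 778 + 126024 = 126802

126802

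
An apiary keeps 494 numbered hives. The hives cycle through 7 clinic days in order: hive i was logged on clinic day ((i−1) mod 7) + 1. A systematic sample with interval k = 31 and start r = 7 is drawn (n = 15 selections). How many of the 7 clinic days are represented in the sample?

7

Consecutive selections differ by k = 31, so their clinic day numbers differ by 31 mod 7 = 3.
gcd(31, 7) = 1, so the sample visits 7/1 = 7 distinct residues mod 7.
Start 7 is clinic day 7; the clinic days hit are 1, 2, 3, 4, 5, 6, 7.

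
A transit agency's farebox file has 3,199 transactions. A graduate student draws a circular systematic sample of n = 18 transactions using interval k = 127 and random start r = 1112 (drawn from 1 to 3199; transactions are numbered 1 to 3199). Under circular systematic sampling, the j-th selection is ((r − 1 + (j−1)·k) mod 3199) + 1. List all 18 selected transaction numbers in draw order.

Selection 1: 1112
Selection 2: 1112 + 127 = 1239
Selection 3: 1239 + 127 = 1366
Selection 4: 1366 + 127 = 1493
Selection 5: 1493 + 127 = 1620
Selection 6: 1620 + 127 = 1747
Selection 7: 1747 + 127 = 1874
Selection 8: 1874 + 127 = 2001
Selection 9: 2001 + 127 = 2128
Selection 10: 2128 + 127 = 2255
Selection 11: 2255 + 127 = 2382
Selection 12: 2382 + 127 = 2509
Selection 13: 2509 + 127 = 2636
Selection 14: 2636 + 127 = 2763
Selection 15: 2763 + 127 = 2890
Selection 16: 2890 + 127 = 3017
Selection 17: 3017 + 127 = 3144
Selection 18: 3144 + 127 = 3271 → 3271 − 3199 = 72

1112, 1239, 1366, 1493, 1620, 1747, 1874, 2001, 2128, 2255, 2382, 2509, 2636, 2763, 2890, 3017, 3144, 72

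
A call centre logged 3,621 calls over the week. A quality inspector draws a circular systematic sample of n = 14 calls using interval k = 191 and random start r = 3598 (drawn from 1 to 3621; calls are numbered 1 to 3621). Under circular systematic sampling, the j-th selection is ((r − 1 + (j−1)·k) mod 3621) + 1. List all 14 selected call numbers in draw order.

Selection 1: 3598
Selection 2: 3598 + 191 = 3789 → 3789 − 3621 = 168
Selection 3: 168 + 191 = 359
Selection 4: 359 + 191 = 550
Selection 5: 550 + 191 = 741
Selection 6: 741 + 191 = 932
Selection 7: 932 + 191 = 1123
Selection 8: 1123 + 191 = 1314
Selection 9: 1314 + 191 = 1505
Selection 10: 1505 + 191 = 1696
Selection 11: 1696 + 191 = 1887
Selection 12: 1887 + 191 = 2078
Selection 13: 2078 + 191 = 2269
Selection 14: 2269 + 191 = 2460

3598, 168, 359, 550, 741, 932, 1123, 1314, 1505, 1696, 1887, 2078, 2269, 2460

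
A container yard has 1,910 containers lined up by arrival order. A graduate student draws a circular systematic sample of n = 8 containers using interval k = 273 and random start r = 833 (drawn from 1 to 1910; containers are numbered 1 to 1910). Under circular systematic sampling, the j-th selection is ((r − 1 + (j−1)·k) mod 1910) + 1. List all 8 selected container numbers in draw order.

833, 1106, 1379, 1652, 15, 288, 561, 834

Selection 1: 833
Selection 2: 833 + 273 = 1106
Selection 3: 1106 + 273 = 1379
Selection 4: 1379 + 273 = 1652
Selection 5: 1652 + 273 = 1925 → 1925 − 1910 = 15
Selection 6: 15 + 273 = 288
Selection 7: 288 + 273 = 561
Selection 8: 561 + 273 = 834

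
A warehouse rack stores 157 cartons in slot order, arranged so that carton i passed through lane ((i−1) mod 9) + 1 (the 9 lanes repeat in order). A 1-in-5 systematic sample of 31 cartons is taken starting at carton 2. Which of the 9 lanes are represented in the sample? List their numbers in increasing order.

Consecutive selections differ by k = 5, so their lane numbers differ by 5 mod 9 = 5.
gcd(5, 9) = 1, so the sample visits 9/1 = 9 distinct residues mod 9.
Start 2 is lane 2; the lanes hit are 1, 2, 3, 4, 5, 6, 7, 8, 9.

1, 2, 3, 4, 5, 6, 7, 8, 9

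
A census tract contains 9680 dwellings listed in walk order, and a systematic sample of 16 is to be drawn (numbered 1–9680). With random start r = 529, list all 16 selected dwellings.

529, 1134, 1739, 2344, 2949, 3554, 4159, 4764, 5369, 5974, 6579, 7184, 7789, 8394, 8999, 9604

k = N/n = 9680/16 = 605
dwelling 1: 529
dwelling 2: 529 + 605 = 1134
dwelling 3: 1134 + 605 = 1739
dwelling 4: 1739 + 605 = 2344
dwelling 5: 2344 + 605 = 2949
dwelling 6: 2949 + 605 = 3554
dwelling 7: 3554 + 605 = 4159
dwelling 8: 4159 + 605 = 4764
dwelling 9: 4764 + 605 = 5369
dwelling 10: 5369 + 605 = 5974
dwelling 11: 5974 + 605 = 6579
dwelling 12: 6579 + 605 = 7184
dwelling 13: 7184 + 605 = 7789
dwelling 14: 7789 + 605 = 8394
dwelling 15: 8394 + 605 = 8999
dwelling 16: 8999 + 605 = 9604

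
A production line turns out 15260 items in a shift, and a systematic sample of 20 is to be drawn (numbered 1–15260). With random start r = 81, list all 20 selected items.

k = N/n = 15260/20 = 763
item 1: 81
item 2: 81 + 763 = 844
item 3: 844 + 763 = 1607
item 4: 1607 + 763 = 2370
item 5: 2370 + 763 = 3133
item 6: 3133 + 763 = 3896
item 7: 3896 + 763 = 4659
item 8: 4659 + 763 = 5422
item 9: 5422 + 763 = 6185
item 10: 6185 + 763 = 6948
item 11: 6948 + 763 = 7711
item 12: 7711 + 763 = 8474
item 13: 8474 + 763 = 9237
item 14: 9237 + 763 = 10000
item 15: 10000 + 763 = 10763
item 16: 10763 + 763 = 11526
item 17: 11526 + 763 = 12289
item 18: 12289 + 763 = 13052
item 19: 13052 + 763 = 13815
item 20: 13815 + 763 = 14578

81, 844, 1607, 2370, 3133, 3896, 4659, 5422, 6185, 6948, 7711, 8474, 9237, 10000, 10763, 11526, 12289, 13052, 13815, 14578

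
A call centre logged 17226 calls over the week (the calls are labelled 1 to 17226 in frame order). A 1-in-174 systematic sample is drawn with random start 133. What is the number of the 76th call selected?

13183

k = 174
76th selection = r + (76−1)·k = 133 + 75×174 = 133 + 13050 = 13183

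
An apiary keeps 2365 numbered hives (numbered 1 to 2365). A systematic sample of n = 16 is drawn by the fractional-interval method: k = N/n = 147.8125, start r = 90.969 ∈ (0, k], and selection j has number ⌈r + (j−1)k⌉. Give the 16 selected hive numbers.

91, 239, 387, 535, 683, 831, 978, 1126, 1274, 1422, 1570, 1717, 1865, 2013, 2161, 2309

j=1: r + 0k = 90.969 → ⌈·⌉ = 91
j=2: r + 1k = 238.7815 → ⌈·⌉ = 239
j=3: r + 2k = 386.594 → ⌈·⌉ = 387
j=4: r + 3k = 534.4065 → ⌈·⌉ = 535
j=5: r + 4k = 682.219 → ⌈·⌉ = 683
j=6: r + 5k = 830.0315 → ⌈·⌉ = 831
j=7: r + 6k = 977.844 → ⌈·⌉ = 978
j=8: r + 7k = 1125.6565 → ⌈·⌉ = 1126
j=9: r + 8k = 1273.469 → ⌈·⌉ = 1274
j=10: r + 9k = 1421.2815 → ⌈·⌉ = 1422
j=11: r + 10k = 1569.094 → ⌈·⌉ = 1570
j=12: r + 11k = 1716.9065 → ⌈·⌉ = 1717
j=13: r + 12k = 1864.719 → ⌈·⌉ = 1865
j=14: r + 13k = 2012.5315 → ⌈·⌉ = 2013
j=15: r + 14k = 2160.344 → ⌈·⌉ = 2161
j=16: r + 15k = 2308.1565 → ⌈·⌉ = 2309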